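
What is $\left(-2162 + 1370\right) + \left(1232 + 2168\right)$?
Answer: $2608$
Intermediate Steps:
$\left(-2162 + 1370\right) + \left(1232 + 2168\right) = -792 + 3400 = 2608$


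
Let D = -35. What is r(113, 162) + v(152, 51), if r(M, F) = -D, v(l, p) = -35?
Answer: 0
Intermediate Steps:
r(M, F) = 35 (r(M, F) = -1*(-35) = 35)
r(113, 162) + v(152, 51) = 35 - 35 = 0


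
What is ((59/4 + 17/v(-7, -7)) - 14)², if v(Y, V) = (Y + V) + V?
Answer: 25/7056 ≈ 0.0035431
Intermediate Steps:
v(Y, V) = Y + 2*V (v(Y, V) = (V + Y) + V = Y + 2*V)
((59/4 + 17/v(-7, -7)) - 14)² = ((59/4 + 17/(-7 + 2*(-7))) - 14)² = ((59*(¼) + 17/(-7 - 14)) - 14)² = ((59/4 + 17/(-21)) - 14)² = ((59/4 + 17*(-1/21)) - 14)² = ((59/4 - 17/21) - 14)² = (1171/84 - 14)² = (-5/84)² = 25/7056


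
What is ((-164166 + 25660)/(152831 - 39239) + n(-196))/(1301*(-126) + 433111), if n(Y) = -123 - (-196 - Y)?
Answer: -7055161/15288631260 ≈ -0.00046146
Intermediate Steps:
n(Y) = 73 + Y (n(Y) = -123 + (196 + Y) = 73 + Y)
((-164166 + 25660)/(152831 - 39239) + n(-196))/(1301*(-126) + 433111) = ((-164166 + 25660)/(152831 - 39239) + (73 - 196))/(1301*(-126) + 433111) = (-138506/113592 - 123)/(-163926 + 433111) = (-138506*1/113592 - 123)/269185 = (-69253/56796 - 123)*(1/269185) = -7055161/56796*1/269185 = -7055161/15288631260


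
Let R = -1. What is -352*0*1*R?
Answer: 0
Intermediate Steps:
-352*0*1*R = -352*0*1*(-1) = -0*(-1) = -352*0 = 0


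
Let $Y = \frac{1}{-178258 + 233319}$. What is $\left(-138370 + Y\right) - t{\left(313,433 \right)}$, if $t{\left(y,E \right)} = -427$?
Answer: $- \frac{7595279522}{55061} \approx -1.3794 \cdot 10^{5}$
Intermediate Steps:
$Y = \frac{1}{55061} \approx 1.8162 \cdot 10^{-5}$
$\left(-138370 + Y\right) - t{\left(313,433 \right)} = \left(-138370 + \frac{1}{55061}\right) - -427 = - \frac{7618790569}{55061} + 427 = - \frac{7595279522}{55061}$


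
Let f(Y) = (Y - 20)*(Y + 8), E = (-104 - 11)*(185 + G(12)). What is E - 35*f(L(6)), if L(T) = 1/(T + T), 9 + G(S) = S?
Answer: -2301875/144 ≈ -15985.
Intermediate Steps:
G(S) = -9 + S
L(T) = 1/(2*T)
E = -21620 (E = (-104 - 11)*(185 + (-9 + 12)) = -115*(185 + 3) = -115*188 = -21620)
f(Y) = (-20 + Y)*(8 + Y)
E - 35*f(L(6)) = -21620 - 35*(-160 + ((1/2)/6)**2 - 6/6) = -21620 - 35*(-160 + ((1/2)*(1/6))**2 - 6/6) = -21620 - 35*(-160 + (1/12)**2 - 12*1/12) = -21620 - 35*(-160 + 1/144 - 1) = -21620 - 35*(-23183/144) = -21620 + 811405/144 = -2301875/144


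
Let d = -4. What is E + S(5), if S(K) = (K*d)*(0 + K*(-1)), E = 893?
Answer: 993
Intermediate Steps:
S(K) = 4*K² (S(K) = (K*(-4))*(0 + K*(-1)) = (-4*K)*(0 - K) = (-4*K)*(-K) = 4*K²)
E + S(5) = 893 + 4*5² = 893 + 4*25 = 893 + 100 = 993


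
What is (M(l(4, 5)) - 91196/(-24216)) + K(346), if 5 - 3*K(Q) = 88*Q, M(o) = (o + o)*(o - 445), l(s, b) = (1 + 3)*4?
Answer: -144520487/6054 ≈ -23872.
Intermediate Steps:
l(s, b) = 16 (l(s, b) = 4*4 = 16)
M(o) = 2*o*(-445 + o) (M(o) = (2*o)*(-445 + o) = 2*o*(-445 + o))
K(Q) = 5/3 - 88*Q/3
(M(l(4, 5)) - 91196/(-24216)) + K(346) = (2*16*(-445 + 16) - 91196/(-24216)) + (5/3 - 88/3*346) = (2*16*(-429) - 91196*(-1/24216)) + (5/3 - 30448/3) = (-13728 + 22799/6054) - 30443/3 = -83086513/6054 - 30443/3 = -144520487/6054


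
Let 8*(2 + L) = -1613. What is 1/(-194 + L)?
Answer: -8/3181 ≈ -0.0025149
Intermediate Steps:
L = -1629/8 (L = -2 + (⅛)*(-1613) = -2 - 1613/8 = -1629/8 ≈ -203.63)
1/(-194 + L) = 1/(-194 - 1629/8) = 1/(-3181/8) = -8/3181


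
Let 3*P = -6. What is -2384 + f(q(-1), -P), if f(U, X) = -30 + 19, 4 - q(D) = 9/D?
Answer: -2395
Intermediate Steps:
q(D) = 4 - 9/D
P = -2 (P = (⅓)*(-6) = -2)
f(U, X) = -11
-2384 + f(q(-1), -P) = -2384 - 11 = -2395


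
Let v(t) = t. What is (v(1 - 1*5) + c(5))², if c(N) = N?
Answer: 1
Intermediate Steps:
(v(1 - 1*5) + c(5))² = ((1 - 1*5) + 5)² = ((1 - 5) + 5)² = (-4 + 5)² = 1² = 1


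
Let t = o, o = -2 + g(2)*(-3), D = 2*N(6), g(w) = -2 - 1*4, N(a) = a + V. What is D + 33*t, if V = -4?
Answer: 532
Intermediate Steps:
N(a) = -4 + a (N(a) = a - 4 = -4 + a)
g(w) = -6 (g(w) = -2 - 4 = -6)
D = 4 (D = 2*(-4 + 6) = 2*2 = 4)
o = 16 (o = -2 - 6*(-3) = -2 + 18 = 16)
t = 16
D + 33*t = 4 + 33*16 = 4 + 528 = 532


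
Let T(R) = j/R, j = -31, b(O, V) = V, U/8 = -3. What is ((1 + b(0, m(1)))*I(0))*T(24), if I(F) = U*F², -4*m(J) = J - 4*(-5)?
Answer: 0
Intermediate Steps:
U = -24 (U = 8*(-3) = -24)
m(J) = -5 - J/4 (m(J) = -(J - 4*(-5))/4 = -(J + 20)/4 = -(20 + J)/4 = -5 - J/4)
I(F) = -24*F²
T(R) = -31/R
((1 + b(0, m(1)))*I(0))*T(24) = ((1 + (-5 - ¼*1))*(-24*0²))*(-31/24) = ((1 + (-5 - ¼))*(-24*0))*(-31*1/24) = ((1 - 21/4)*0)*(-31/24) = -17/4*0*(-31/24) = 0*(-31/24) = 0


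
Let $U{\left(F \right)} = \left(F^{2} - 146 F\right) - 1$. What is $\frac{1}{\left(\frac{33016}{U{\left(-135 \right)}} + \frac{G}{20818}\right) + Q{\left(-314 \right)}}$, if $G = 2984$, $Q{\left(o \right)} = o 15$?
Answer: $- \frac{197427503}{929683408594} \approx -0.00021236$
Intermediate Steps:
$Q{\left(o \right)} = 15 o$
$U{\left(F \right)} = -1 + F^{2} - 146 F$
$\frac{1}{\left(\frac{33016}{U{\left(-135 \right)}} + \frac{G}{20818}\right) + Q{\left(-314 \right)}} = \frac{1}{\left(\frac{33016}{-1 + \left(-135\right)^{2} - -19710} + \frac{2984}{20818}\right) + 15 \left(-314\right)} = \frac{1}{\left(\frac{33016}{-1 + 18225 + 19710} + 2984 \cdot \frac{1}{20818}\right) - 4710} = \frac{1}{\left(\frac{33016}{37934} + \frac{1492}{10409}\right) - 4710} = \frac{1}{\left(33016 \cdot \frac{1}{37934} + \frac{1492}{10409}\right) - 4710} = \frac{1}{\left(\frac{16508}{18967} + \frac{1492}{10409}\right) - 4710} = \frac{1}{\frac{200130536}{197427503} - 4710} = \frac{1}{- \frac{929683408594}{197427503}} = - \frac{197427503}{929683408594}$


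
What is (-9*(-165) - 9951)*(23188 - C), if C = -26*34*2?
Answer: -211277496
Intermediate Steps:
C = -1768 (C = -884*2 = -1768)
(-9*(-165) - 9951)*(23188 - C) = (-9*(-165) - 9951)*(23188 - 1*(-1768)) = (1485 - 9951)*(23188 + 1768) = -8466*24956 = -211277496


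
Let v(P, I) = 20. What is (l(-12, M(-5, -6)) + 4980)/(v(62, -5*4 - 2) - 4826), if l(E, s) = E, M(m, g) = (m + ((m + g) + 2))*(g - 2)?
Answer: -92/89 ≈ -1.0337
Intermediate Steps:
M(m, g) = (-2 + g)*(2 + g + 2*m) (M(m, g) = (m + ((g + m) + 2))*(-2 + g) = (m + (2 + g + m))*(-2 + g) = (2 + g + 2*m)*(-2 + g) = (-2 + g)*(2 + g + 2*m))
(l(-12, M(-5, -6)) + 4980)/(v(62, -5*4 - 2) - 4826) = (-12 + 4980)/(20 - 4826) = 4968/(-4806) = 4968*(-1/4806) = -92/89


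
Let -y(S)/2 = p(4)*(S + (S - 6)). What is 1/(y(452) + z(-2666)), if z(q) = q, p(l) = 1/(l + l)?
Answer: -2/5781 ≈ -0.00034596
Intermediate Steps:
p(l) = 1/(2*l)
y(S) = 3/2 - S/2 (y(S) = -2*(½)/4*(S + (S - 6)) = -2*(½)*(¼)*(S + (-6 + S)) = -(-6 + 2*S)/4 = -2*(-¾ + S/4) = 3/2 - S/2)
1/(y(452) + z(-2666)) = 1/((3/2 - ½*452) - 2666) = 1/((3/2 - 226) - 2666) = 1/(-449/2 - 2666) = 1/(-5781/2) = -2/5781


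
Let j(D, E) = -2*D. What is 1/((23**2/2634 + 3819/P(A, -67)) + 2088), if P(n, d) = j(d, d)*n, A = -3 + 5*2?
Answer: 9219/19288658 ≈ 0.00047795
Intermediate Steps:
A = 7 (A = -3 + 10 = 7)
P(n, d) = -2*d*n (P(n, d) = (-2*d)*n = -2*d*n)
1/((23**2/2634 + 3819/P(A, -67)) + 2088) = 1/((23**2/2634 + 3819/((-2*(-67)*7))) + 2088) = 1/((529*(1/2634) + 3819/938) + 2088) = 1/((529/2634 + 3819*(1/938)) + 2088) = 1/((529/2634 + 57/14) + 2088) = 1/(39386/9219 + 2088) = 1/(19288658/9219) = 9219/19288658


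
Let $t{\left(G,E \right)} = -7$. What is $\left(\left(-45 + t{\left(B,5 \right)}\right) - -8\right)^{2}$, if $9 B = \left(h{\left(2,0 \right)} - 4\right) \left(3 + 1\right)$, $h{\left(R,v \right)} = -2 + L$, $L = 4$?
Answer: $1936$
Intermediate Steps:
$h{\left(R,v \right)} = 2$ ($h{\left(R,v \right)} = -2 + 4 = 2$)
$B = - \frac{8}{9}$ ($B = \frac{\left(2 - 4\right) \left(3 + 1\right)}{9} = \frac{\left(-2\right) 4}{9} = \frac{1}{9} \left(-8\right) = - \frac{8}{9} \approx -0.88889$)
$\left(\left(-45 + t{\left(B,5 \right)}\right) - -8\right)^{2} = \left(\left(-45 - 7\right) - -8\right)^{2} = \left(-52 + 8\right)^{2} = \left(-44\right)^{2} = 1936$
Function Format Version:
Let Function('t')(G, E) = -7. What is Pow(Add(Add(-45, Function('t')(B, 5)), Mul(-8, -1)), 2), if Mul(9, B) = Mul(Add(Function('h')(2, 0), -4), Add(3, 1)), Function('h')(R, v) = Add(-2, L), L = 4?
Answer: 1936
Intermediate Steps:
Function('h')(R, v) = 2 (Function('h')(R, v) = Add(-2, 4) = 2)
B = Rational(-8, 9) (B = Mul(Rational(1, 9), Mul(Add(2, -4), Add(3, 1))) = Mul(Rational(1, 9), Mul(-2, 4)) = Mul(Rational(1, 9), -8) = Rational(-8, 9) ≈ -0.88889)
Pow(Add(Add(-45, Function('t')(B, 5)), Mul(-8, -1)), 2) = Pow(Add(Add(-45, -7), Mul(-8, -1)), 2) = Pow(Add(-52, 8), 2) = Pow(-44, 2) = 1936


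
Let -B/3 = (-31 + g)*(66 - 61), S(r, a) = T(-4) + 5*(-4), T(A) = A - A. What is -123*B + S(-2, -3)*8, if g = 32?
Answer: 1685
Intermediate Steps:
T(A) = 0
S(r, a) = -20 (S(r, a) = 0 + 5*(-4) = 0 - 20 = -20)
B = -15 (B = -3*(-31 + 32)*(66 - 61) = -3*5 = -15)
-123*B + S(-2, -3)*8 = -123*(-15) - 20*8 = 1845 - 160 = 1685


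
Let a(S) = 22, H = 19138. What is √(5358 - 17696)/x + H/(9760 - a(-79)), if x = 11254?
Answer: 9569/4869 + I*√12338/11254 ≈ 1.9653 + 0.00987*I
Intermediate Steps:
√(5358 - 17696)/x + H/(9760 - a(-79)) = √(5358 - 17696)/11254 + 19138/(9760 - 1*22) = √(-12338)*(1/11254) + 19138/(9760 - 22) = (I*√12338)*(1/11254) + 19138/9738 = I*√12338/11254 + 19138*(1/9738) = I*√12338/11254 + 9569/4869 = 9569/4869 + I*√12338/11254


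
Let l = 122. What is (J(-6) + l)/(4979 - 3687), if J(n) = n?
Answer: 29/323 ≈ 0.089783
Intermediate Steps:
(J(-6) + l)/(4979 - 3687) = (-6 + 122)/(4979 - 3687) = 116/1292 = 116*(1/1292) = 29/323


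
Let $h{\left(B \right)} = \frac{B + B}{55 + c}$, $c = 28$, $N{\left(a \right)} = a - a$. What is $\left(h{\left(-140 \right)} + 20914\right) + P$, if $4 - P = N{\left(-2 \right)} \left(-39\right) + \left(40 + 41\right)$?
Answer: $\frac{1729191}{83} \approx 20834.0$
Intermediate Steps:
$N{\left(a \right)} = 0$
$h{\left(B \right)} = \frac{2 B}{83}$ ($h{\left(B \right)} = \frac{B + B}{55 + 28} = \frac{2 B}{83}$)
$P = -77$ ($P = 4 - \left(0 \left(-39\right) + \left(40 + 41\right)\right) = 4 - \left(0 + 81\right) = 4 - 81 = -77$)
$\left(h{\left(-140 \right)} + 20914\right) + P = \left(\frac{2}{83} \left(-140\right) + 20914\right) - 77 = \left(- \frac{280}{83} + 20914\right) - 77 = \frac{1735582}{83} - 77 = \frac{1729191}{83}$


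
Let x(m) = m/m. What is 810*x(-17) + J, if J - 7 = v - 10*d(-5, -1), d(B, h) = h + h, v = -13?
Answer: 824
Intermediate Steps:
x(m) = 1
d(B, h) = 2*h
J = 14 (J = 7 + (-13 - 20*(-1)) = 7 + (-13 - 10*(-2)) = 7 + (-13 + 20) = 7 + 7 = 14)
810*x(-17) + J = 810*1 + 14 = 810 + 14 = 824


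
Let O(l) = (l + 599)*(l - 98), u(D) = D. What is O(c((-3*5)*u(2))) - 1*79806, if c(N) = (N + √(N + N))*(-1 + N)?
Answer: 1134662 - 146382*I*√15 ≈ 1.1347e+6 - 5.6694e+5*I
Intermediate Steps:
c(N) = (-1 + N)*(N + √2*√N) (c(N) = (N + √(2*N))*(-1 + N) = (N + √2*√N)*(-1 + N) = (-1 + N)*(N + √2*√N))
O(l) = (-98 + l)*(599 + l) (O(l) = (599 + l)*(-98 + l) = (-98 + l)*(599 + l))
O(c((-3*5)*u(2))) - 1*79806 = (-58702 + ((-3*5*2)² - (-3*5)*2 + √2*(-3*5*2)^(3/2) - √2*√(-3*5*2))² + 501*((-3*5*2)² - (-3*5)*2 + √2*(-3*5*2)^(3/2) - √2*√(-3*5*2))) - 1*79806 = (-58702 + ((-15*2)² - (-15)*2 + √2*(-15*2)^(3/2) - √2*√(-15*2))² + 501*((-15*2)² - (-15)*2 + √2*(-15*2)^(3/2) - √2*√(-15*2))) - 79806 = (-58702 + ((-30)² - 1*(-30) + √2*(-30)^(3/2) - √2*√(-30))² + 501*((-30)² - 1*(-30) + √2*(-30)^(3/2) - √2*√(-30))) - 79806 = (-58702 + (900 + 30 + √2*(-30*I*√30) - √2*I*√30)² + 501*(900 + 30 + √2*(-30*I*√30) - √2*I*√30)) - 79806 = (-58702 + (900 + 30 - 60*I*√15 - 2*I*√15)² + 501*(900 + 30 - 60*I*√15 - 2*I*√15)) - 79806 = (-58702 + (930 - 62*I*√15)² + 501*(930 - 62*I*√15)) - 79806 = (-58702 + (930 - 62*I*√15)² + (465930 - 31062*I*√15)) - 79806 = (407228 + (930 - 62*I*√15)² - 31062*I*√15) - 79806 = 327422 + (930 - 62*I*√15)² - 31062*I*√15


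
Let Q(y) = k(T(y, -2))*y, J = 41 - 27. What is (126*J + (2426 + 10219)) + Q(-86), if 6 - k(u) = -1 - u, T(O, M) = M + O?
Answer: 21375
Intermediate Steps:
J = 14
k(u) = 7 + u (k(u) = 6 - (-1 - u) = 6 + (1 + u) = 7 + u)
Q(y) = y*(5 + y) (Q(y) = (7 + (-2 + y))*y = (5 + y)*y = y*(5 + y))
(126*J + (2426 + 10219)) + Q(-86) = (126*14 + (2426 + 10219)) - 86*(5 - 86) = (1764 + 12645) - 86*(-81) = 14409 + 6966 = 21375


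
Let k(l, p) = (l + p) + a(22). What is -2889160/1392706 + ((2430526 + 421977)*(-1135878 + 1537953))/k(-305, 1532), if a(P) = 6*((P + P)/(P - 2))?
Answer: 443700711695426005/479787217 ≈ 9.2479e+8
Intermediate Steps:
a(P) = 12*P/(-2 + P) (a(P) = 6*((2*P)/(-2 + P)) = 6*(2*P/(-2 + P)) = 12*P/(-2 + P))
k(l, p) = 66/5 + l + p (k(l, p) = (l + p) + 12*22/(-2 + 22) = (l + p) + 12*22/20 = (l + p) + 12*22*(1/20) = (l + p) + 66/5 = 66/5 + l + p)
-2889160/1392706 + ((2430526 + 421977)*(-1135878 + 1537953))/k(-305, 1532) = -2889160/1392706 + ((2430526 + 421977)*(-1135878 + 1537953))/(66/5 - 305 + 1532) = -2889160*1/1392706 + (2852503*402075)/(6201/5) = -1444580/696353 + 1146920143725*(5/6201) = -1444580/696353 + 637177857625/689 = 443700711695426005/479787217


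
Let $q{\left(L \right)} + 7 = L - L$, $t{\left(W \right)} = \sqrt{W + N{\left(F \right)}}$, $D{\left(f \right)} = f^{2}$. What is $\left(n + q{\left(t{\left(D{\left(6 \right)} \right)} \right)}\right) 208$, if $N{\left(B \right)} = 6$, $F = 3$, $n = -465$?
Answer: $-98176$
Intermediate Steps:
$t{\left(W \right)} = \sqrt{6 + W}$ ($t{\left(W \right)} = \sqrt{W + 6} = \sqrt{6 + W}$)
$q{\left(L \right)} = -7$ ($q{\left(L \right)} = -7 + \left(L - L\right) = -7 + 0 = -7$)
$\left(n + q{\left(t{\left(D{\left(6 \right)} \right)} \right)}\right) 208 = \left(-465 - 7\right) 208 = \left(-472\right) 208 = -98176$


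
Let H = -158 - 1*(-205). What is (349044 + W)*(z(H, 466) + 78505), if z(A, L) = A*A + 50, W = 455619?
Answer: 64987802532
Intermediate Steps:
H = 47 (H = -158 + 205 = 47)
z(A, L) = 50 + A² (z(A, L) = A² + 50 = 50 + A²)
(349044 + W)*(z(H, 466) + 78505) = (349044 + 455619)*((50 + 47²) + 78505) = 804663*((50 + 2209) + 78505) = 804663*(2259 + 78505) = 804663*80764 = 64987802532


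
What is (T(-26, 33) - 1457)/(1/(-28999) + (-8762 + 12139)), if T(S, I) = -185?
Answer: -23808179/48964811 ≈ -0.48623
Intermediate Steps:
(T(-26, 33) - 1457)/(1/(-28999) + (-8762 + 12139)) = (-185 - 1457)/(1/(-28999) + (-8762 + 12139)) = -1642/(-1/28999 + 3377) = -1642/97929622/28999 = -1642*28999/97929622 = -23808179/48964811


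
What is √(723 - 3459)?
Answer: 12*I*√19 ≈ 52.307*I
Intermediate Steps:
√(723 - 3459) = √(-2736) = 12*I*√19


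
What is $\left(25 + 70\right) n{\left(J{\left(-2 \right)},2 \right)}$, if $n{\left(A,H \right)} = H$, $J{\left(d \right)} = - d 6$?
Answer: $190$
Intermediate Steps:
$J{\left(d \right)} = - 6 d$
$\left(25 + 70\right) n{\left(J{\left(-2 \right)},2 \right)} = \left(25 + 70\right) 2 = 95 \cdot 2 = 190$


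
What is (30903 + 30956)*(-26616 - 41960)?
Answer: -4242042784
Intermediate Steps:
(30903 + 30956)*(-26616 - 41960) = 61859*(-68576) = -4242042784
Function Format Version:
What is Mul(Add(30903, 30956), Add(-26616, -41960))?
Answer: -4242042784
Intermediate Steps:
Mul(Add(30903, 30956), Add(-26616, -41960)) = Mul(61859, -68576) = -4242042784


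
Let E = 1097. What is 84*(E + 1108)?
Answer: 185220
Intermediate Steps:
84*(E + 1108) = 84*(1097 + 1108) = 84*2205 = 185220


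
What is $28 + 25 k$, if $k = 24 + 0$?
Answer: $628$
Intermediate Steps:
$k = 24$
$28 + 25 k = 28 + 25 \cdot 24 = 28 + 600 = 628$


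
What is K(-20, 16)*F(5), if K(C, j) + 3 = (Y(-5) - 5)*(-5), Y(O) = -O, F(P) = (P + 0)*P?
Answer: -75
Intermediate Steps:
F(P) = P**2 (F(P) = P*P = P**2)
K(C, j) = -3 (K(C, j) = -3 + (-1*(-5) - 5)*(-5) = -3 + (5 - 5)*(-5) = -3 + 0*(-5) = -3 + 0 = -3)
K(-20, 16)*F(5) = -3*5**2 = -3*25 = -75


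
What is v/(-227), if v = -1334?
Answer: 1334/227 ≈ 5.8766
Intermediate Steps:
v/(-227) = -1334/(-227) = -1/227*(-1334) = 1334/227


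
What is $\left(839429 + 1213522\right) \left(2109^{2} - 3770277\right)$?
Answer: $1391087809404$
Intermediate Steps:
$\left(839429 + 1213522\right) \left(2109^{2} - 3770277\right) = 2052951 \left(4447881 - 3770277\right) = 2052951 \cdot 677604 = 1391087809404$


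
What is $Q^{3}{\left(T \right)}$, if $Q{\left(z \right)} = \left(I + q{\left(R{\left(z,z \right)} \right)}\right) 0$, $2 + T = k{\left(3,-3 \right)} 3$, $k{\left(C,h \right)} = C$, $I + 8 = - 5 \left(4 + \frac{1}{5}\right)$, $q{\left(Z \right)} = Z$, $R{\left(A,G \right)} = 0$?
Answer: $0$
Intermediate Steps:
$I = -29$ ($I = -8 - 5 \left(4 + \frac{1}{5}\right) = -8 - 21 = -29$)
$T = 7$ ($T = -2 + 3 \cdot 3 = -2 + 9 = 7$)
$Q{\left(z \right)} = 0$ ($Q{\left(z \right)} = \left(-29 + 0\right) 0 = \left(-29\right) 0 = 0$)
$Q^{3}{\left(T \right)} = 0^{3} = 0$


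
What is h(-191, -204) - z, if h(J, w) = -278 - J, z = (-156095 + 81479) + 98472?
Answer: -23943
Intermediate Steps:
z = 23856 (z = -74616 + 98472 = 23856)
h(-191, -204) - z = (-278 - 1*(-191)) - 1*23856 = (-278 + 191) - 23856 = -87 - 23856 = -23943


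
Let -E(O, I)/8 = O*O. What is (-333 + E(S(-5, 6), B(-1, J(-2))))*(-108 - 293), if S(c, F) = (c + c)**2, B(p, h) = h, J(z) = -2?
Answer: 32213533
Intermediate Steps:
S(c, F) = 4*c**2 (S(c, F) = (2*c)**2 = 4*c**2)
E(O, I) = -8*O**2 (E(O, I) = -8*O*O = -8*O**2)
(-333 + E(S(-5, 6), B(-1, J(-2))))*(-108 - 293) = (-333 - 8*(4*(-5)**2)**2)*(-108 - 293) = (-333 - 8*(4*25)**2)*(-401) = (-333 - 8*100**2)*(-401) = (-333 - 8*10000)*(-401) = (-333 - 80000)*(-401) = -80333*(-401) = 32213533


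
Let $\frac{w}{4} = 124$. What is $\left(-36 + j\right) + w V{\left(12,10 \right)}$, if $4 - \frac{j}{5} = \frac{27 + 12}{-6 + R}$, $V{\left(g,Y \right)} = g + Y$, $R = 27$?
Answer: $\frac{76207}{7} \approx 10887.0$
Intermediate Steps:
$w = 496$ ($w = 4 \cdot 124 = 496$)
$V{\left(g,Y \right)} = Y + g$
$j = \frac{75}{7}$ ($j = 20 - 5 \frac{27 + 12}{-6 + 27} = 20 - 5 \cdot \frac{39}{21} = 20 - 5 \cdot 39 \cdot \frac{1}{21} = 20 - \frac{65}{7} = \frac{75}{7} \approx 10.714$)
$\left(-36 + j\right) + w V{\left(12,10 \right)} = \left(-36 + \frac{75}{7}\right) + 496 \left(10 + 12\right) = - \frac{177}{7} + 496 \cdot 22 = - \frac{177}{7} + 10912 = \frac{76207}{7}$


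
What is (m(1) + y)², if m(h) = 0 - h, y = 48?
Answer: 2209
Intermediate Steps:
m(h) = -h
(m(1) + y)² = (-1*1 + 48)² = (-1 + 48)² = 47² = 2209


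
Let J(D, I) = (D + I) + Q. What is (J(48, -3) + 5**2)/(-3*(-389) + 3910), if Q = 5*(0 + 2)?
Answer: 80/5077 ≈ 0.015757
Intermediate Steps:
Q = 10 (Q = 5*2 = 10)
J(D, I) = 10 + D + I (J(D, I) = (D + I) + 10 = 10 + D + I)
(J(48, -3) + 5**2)/(-3*(-389) + 3910) = ((10 + 48 - 3) + 5**2)/(-3*(-389) + 3910) = (55 + 25)/(1167 + 3910) = 80/5077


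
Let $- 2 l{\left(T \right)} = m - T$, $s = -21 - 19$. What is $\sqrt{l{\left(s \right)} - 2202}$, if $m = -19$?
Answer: $\frac{5 i \sqrt{354}}{2} \approx 47.037 i$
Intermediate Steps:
$s = -40$
$l{\left(T \right)} = \frac{19}{2} + \frac{T}{2}$ ($l{\left(T \right)} = - \frac{-19 - T}{2} = \frac{19}{2} + \frac{T}{2}$)
$\sqrt{l{\left(s \right)} - 2202} = \sqrt{\left(\frac{19}{2} + \frac{1}{2} \left(-40\right)\right) - 2202} = \sqrt{\left(\frac{19}{2} - 20\right) - 2202} = \sqrt{- \frac{21}{2} - 2202} = \sqrt{- \frac{4425}{2}} = \frac{5 i \sqrt{354}}{2}$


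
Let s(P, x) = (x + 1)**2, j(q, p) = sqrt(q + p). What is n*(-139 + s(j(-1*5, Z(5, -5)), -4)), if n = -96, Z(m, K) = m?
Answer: 12480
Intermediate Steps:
j(q, p) = sqrt(p + q)
s(P, x) = (1 + x)**2
n*(-139 + s(j(-1*5, Z(5, -5)), -4)) = -96*(-139 + (1 - 4)**2) = -96*(-139 + (-3)**2) = -96*(-139 + 9) = -96*(-130) = 12480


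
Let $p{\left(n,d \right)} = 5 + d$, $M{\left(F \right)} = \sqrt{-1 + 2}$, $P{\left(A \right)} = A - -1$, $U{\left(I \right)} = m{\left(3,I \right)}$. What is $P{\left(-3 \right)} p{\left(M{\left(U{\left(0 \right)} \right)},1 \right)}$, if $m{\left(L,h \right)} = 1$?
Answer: $-12$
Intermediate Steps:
$U{\left(I \right)} = 1$
$P{\left(A \right)} = 1 + A$ ($P{\left(A \right)} = A + 1 = 1 + A$)
$M{\left(F \right)} = 1$ ($M{\left(F \right)} = \sqrt{1} = 1$)
$P{\left(-3 \right)} p{\left(M{\left(U{\left(0 \right)} \right)},1 \right)} = \left(1 - 3\right) \left(5 + 1\right) = \left(-2\right) 6 = -12$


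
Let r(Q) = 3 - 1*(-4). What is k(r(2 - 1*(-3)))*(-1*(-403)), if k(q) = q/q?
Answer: 403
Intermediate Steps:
r(Q) = 7 (r(Q) = 3 + 4 = 7)
k(q) = 1
k(r(2 - 1*(-3)))*(-1*(-403)) = 1*(-1*(-403)) = 1*403 = 403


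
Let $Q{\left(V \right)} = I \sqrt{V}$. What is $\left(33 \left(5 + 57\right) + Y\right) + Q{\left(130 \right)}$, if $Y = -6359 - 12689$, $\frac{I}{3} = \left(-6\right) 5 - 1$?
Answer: $-17002 - 93 \sqrt{130} \approx -18062.0$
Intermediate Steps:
$I = -93$ ($I = 3 \left(\left(-6\right) 5 - 1\right) = 3 \left(-30 - 1\right) = 3 \left(-31\right) = -93$)
$Y = -19048$ ($Y = -6359 - 12689 = -19048$)
$Q{\left(V \right)} = - 93 \sqrt{V}$
$\left(33 \left(5 + 57\right) + Y\right) + Q{\left(130 \right)} = \left(33 \left(5 + 57\right) - 19048\right) - 93 \sqrt{130} = \left(33 \cdot 62 - 19048\right) - 93 \sqrt{130} = \left(2046 - 19048\right) - 93 \sqrt{130} = -17002 - 93 \sqrt{130}$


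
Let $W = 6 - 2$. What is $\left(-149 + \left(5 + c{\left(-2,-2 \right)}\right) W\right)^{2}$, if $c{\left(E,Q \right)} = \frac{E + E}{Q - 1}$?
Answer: $\frac{137641}{9} \approx 15293.0$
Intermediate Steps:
$W = 4$ ($W = 6 - 2 = 4$)
$c{\left(E,Q \right)} = \frac{2 E}{-1 + Q}$
$\left(-149 + \left(5 + c{\left(-2,-2 \right)}\right) W\right)^{2} = \left(-149 + \left(5 + 2 \left(-2\right) \frac{1}{-1 - 2}\right) 4\right)^{2} = \left(-149 + \left(5 + 2 \left(-2\right) \frac{1}{-3}\right) 4\right)^{2} = \left(-149 + \left(5 + 2 \left(-2\right) \left(- \frac{1}{3}\right)\right) 4\right)^{2} = \left(-149 + \left(5 + \frac{4}{3}\right) 4\right)^{2} = \left(-149 + \frac{19}{3} \cdot 4\right)^{2} = \left(-149 + \frac{76}{3}\right)^{2} = \left(- \frac{371}{3}\right)^{2} = \frac{137641}{9}$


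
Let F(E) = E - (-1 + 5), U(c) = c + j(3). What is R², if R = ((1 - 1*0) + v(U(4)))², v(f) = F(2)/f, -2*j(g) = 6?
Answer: 1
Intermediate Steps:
j(g) = -3 (j(g) = -½*6 = -3)
U(c) = -3 + c (U(c) = c - 3 = -3 + c)
F(E) = -4 + E (F(E) = E - 1*4 = E - 4 = -4 + E)
v(f) = -2/f (v(f) = (-4 + 2)/f = -2/f)
R = 1 (R = ((1 - 1*0) - 2/(-3 + 4))² = ((1 + 0) - 2/1)² = (1 - 2*1)² = (1 - 2)² = (-1)² = 1)
R² = 1² = 1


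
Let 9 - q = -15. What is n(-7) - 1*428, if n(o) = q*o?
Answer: -596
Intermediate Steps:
q = 24 (q = 9 - 1*(-15) = 9 + 15 = 24)
n(o) = 24*o
n(-7) - 1*428 = 24*(-7) - 1*428 = -168 - 428 = -596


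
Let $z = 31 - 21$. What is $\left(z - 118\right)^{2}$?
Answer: $11664$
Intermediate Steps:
$z = 10$ ($z = 31 - 21 = 10$)
$\left(z - 118\right)^{2} = \left(10 - 118\right)^{2} = \left(-108\right)^{2} = 11664$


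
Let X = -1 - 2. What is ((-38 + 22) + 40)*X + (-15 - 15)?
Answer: -102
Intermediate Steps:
X = -3
((-38 + 22) + 40)*X + (-15 - 15) = ((-38 + 22) + 40)*(-3) + (-15 - 15) = (-16 + 40)*(-3) - 30 = 24*(-3) - 30 = -72 - 30 = -102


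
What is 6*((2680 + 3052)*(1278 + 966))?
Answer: 77175648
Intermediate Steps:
6*((2680 + 3052)*(1278 + 966)) = 6*(5732*2244) = 6*12862608 = 77175648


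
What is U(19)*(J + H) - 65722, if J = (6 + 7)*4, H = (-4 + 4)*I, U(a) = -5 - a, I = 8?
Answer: -66970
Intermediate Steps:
H = 0 (H = (-4 + 4)*8 = 0*8 = 0)
J = 52 (J = 13*4 = 52)
U(19)*(J + H) - 65722 = (-5 - 1*19)*(52 + 0) - 65722 = (-5 - 19)*52 - 65722 = -24*52 - 65722 = -1248 - 65722 = -66970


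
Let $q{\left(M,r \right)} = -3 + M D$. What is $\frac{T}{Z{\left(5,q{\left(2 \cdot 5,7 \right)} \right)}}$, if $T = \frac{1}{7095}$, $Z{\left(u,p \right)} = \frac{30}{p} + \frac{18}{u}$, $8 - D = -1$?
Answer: $\frac{29}{811668} \approx 3.5729 \cdot 10^{-5}$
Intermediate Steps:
$D = 9$ ($D = 8 - -1 = 8 + 1 = 9$)
$q{\left(M,r \right)} = -3 + 9 M$ ($q{\left(M,r \right)} = -3 + M 9 = -3 + 9 M$)
$Z{\left(u,p \right)} = \frac{18}{u} + \frac{30}{p}$
$T = \frac{1}{7095} \approx 0.00014094$
$\frac{T}{Z{\left(5,q{\left(2 \cdot 5,7 \right)} \right)}} = \frac{1}{7095 \left(\frac{18}{5} + \frac{30}{-3 + 9 \cdot 2 \cdot 5}\right)} = \frac{1}{7095 \left(18 \cdot \frac{1}{5} + \frac{30}{-3 + 9 \cdot 10}\right)} = \frac{1}{7095 \left(\frac{18}{5} + \frac{30}{-3 + 90}\right)} = \frac{1}{7095 \left(\frac{18}{5} + \frac{30}{87}\right)} = \frac{1}{7095 \left(\frac{18}{5} + 30 \cdot \frac{1}{87}\right)} = \frac{1}{7095 \left(\frac{18}{5} + \frac{10}{29}\right)} = \frac{1}{7095 \cdot \frac{572}{145}} = \frac{1}{7095} \cdot \frac{145}{572} = \frac{29}{811668}$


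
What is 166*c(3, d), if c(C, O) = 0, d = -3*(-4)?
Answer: 0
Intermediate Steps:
d = 12
166*c(3, d) = 166*0 = 0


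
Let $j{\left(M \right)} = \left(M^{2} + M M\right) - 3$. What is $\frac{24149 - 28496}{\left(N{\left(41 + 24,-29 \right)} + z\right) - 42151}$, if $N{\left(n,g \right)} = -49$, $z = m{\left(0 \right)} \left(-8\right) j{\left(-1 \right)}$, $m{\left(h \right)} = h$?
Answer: $\frac{4347}{42200} \approx 0.10301$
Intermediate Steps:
$j{\left(M \right)} = -3 + 2 M^{2}$ ($j{\left(M \right)} = \left(M^{2} + M^{2}\right) - 3 = 2 M^{2} - 3 = -3 + 2 M^{2}$)
$z = 0$ ($z = 0 \left(-8\right) \left(-3 + 2 \left(-1\right)^{2}\right) = 0 \left(-3 + 2 \cdot 1\right) = 0 \left(-3 + 2\right) = 0 \left(-1\right) = 0$)
$\frac{24149 - 28496}{\left(N{\left(41 + 24,-29 \right)} + z\right) - 42151} = \frac{24149 - 28496}{\left(-49 + 0\right) - 42151} = - \frac{4347}{-49 - 42151} = - \frac{4347}{-42200} = \left(-4347\right) \left(- \frac{1}{42200}\right) = \frac{4347}{42200}$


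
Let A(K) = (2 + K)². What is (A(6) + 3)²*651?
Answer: 2922339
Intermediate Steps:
(A(6) + 3)²*651 = ((2 + 6)² + 3)²*651 = (8² + 3)²*651 = (64 + 3)²*651 = 67²*651 = 4489*651 = 2922339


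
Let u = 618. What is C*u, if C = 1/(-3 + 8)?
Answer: 618/5 ≈ 123.60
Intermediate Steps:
C = ⅕ (C = 1/5 = ⅕ ≈ 0.20000)
C*u = (⅕)*618 = 618/5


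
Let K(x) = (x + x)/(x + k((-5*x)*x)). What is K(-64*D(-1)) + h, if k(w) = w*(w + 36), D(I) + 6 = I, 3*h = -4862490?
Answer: -3643308418273628/2247804161 ≈ -1.6208e+6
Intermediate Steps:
h = -1620830 (h = (⅓)*(-4862490) = -1620830)
D(I) = -6 + I
k(w) = w*(36 + w)
K(x) = 2*x/(x - 5*x²*(36 - 5*x²)) (K(x) = (x + x)/(x + ((-5*x)*x)*(36 + (-5*x)*x)) = (2*x)/(x + (-5*x²)*(36 - 5*x²)) = (2*x)/(x - 5*x²*(36 - 5*x²)) = 2*x/(x - 5*x²*(36 - 5*x²)))
K(-64*D(-1)) + h = 2/(1 - (-11520)*(-6 - 1) + 25*(-64*(-6 - 1))³) - 1620830 = 2/(1 - (-11520)*(-7) + 25*(-64*(-7))³) - 1620830 = 2/(1 - 180*448 + 25*448³) - 1620830 = 2/(1 - 80640 + 25*89915392) - 1620830 = 2/(1 - 80640 + 2247884800) - 1620830 = 2/2247804161 - 1620830 = -3643308418273628/2247804161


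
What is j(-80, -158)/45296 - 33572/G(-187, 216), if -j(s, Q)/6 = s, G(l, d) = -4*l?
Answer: -2159543/48127 ≈ -44.872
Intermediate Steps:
j(s, Q) = -6*s
j(-80, -158)/45296 - 33572/G(-187, 216) = -6*(-80)/45296 - 33572/((-4*(-187))) = 480*(1/45296) - 33572/748 = 30/2831 - 33572*1/748 = 30/2831 - 763/17 = -2159543/48127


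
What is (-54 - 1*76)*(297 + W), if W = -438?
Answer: 18330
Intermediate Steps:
(-54 - 1*76)*(297 + W) = (-54 - 1*76)*(297 - 438) = (-54 - 76)*(-141) = -130*(-141) = 18330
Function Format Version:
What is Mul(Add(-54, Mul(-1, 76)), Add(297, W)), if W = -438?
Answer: 18330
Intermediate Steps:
Mul(Add(-54, Mul(-1, 76)), Add(297, W)) = Mul(Add(-54, Mul(-1, 76)), Add(297, -438)) = Mul(Add(-54, -76), -141) = Mul(-130, -141) = 18330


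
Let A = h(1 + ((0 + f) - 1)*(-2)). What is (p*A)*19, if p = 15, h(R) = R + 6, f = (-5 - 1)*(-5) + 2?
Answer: -15675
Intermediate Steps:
f = 32 (f = -6*(-5) + 2 = 30 + 2 = 32)
h(R) = 6 + R
A = -55 (A = 6 + (1 + ((0 + 32) - 1)*(-2)) = 6 + (1 + (32 - 1)*(-2)) = 6 + (1 + 31*(-2)) = 6 + (1 - 62) = 6 - 61 = -55)
(p*A)*19 = (15*(-55))*19 = -825*19 = -15675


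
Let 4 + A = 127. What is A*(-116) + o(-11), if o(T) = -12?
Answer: -14280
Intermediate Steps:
A = 123 (A = -4 + 127 = 123)
A*(-116) + o(-11) = 123*(-116) - 12 = -14268 - 12 = -14280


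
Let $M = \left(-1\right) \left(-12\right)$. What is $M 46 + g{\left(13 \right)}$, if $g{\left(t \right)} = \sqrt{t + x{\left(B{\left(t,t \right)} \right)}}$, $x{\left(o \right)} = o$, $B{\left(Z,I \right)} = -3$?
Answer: $552 + \sqrt{10} \approx 555.16$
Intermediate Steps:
$g{\left(t \right)} = \sqrt{-3 + t}$ ($g{\left(t \right)} = \sqrt{t - 3} = \sqrt{-3 + t}$)
$M = 12$
$M 46 + g{\left(13 \right)} = 12 \cdot 46 + \sqrt{-3 + 13} = 552 + \sqrt{10}$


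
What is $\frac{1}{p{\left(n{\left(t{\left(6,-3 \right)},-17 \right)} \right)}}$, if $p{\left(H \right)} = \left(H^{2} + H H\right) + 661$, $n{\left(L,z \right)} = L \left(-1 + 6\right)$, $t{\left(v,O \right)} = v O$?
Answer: $\frac{1}{16861} \approx 5.9308 \cdot 10^{-5}$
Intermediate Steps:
$t{\left(v,O \right)} = O v$
$n{\left(L,z \right)} = 5 L$ ($n{\left(L,z \right)} = L 5 = 5 L$)
$p{\left(H \right)} = 661 + 2 H^{2}$ ($p{\left(H \right)} = \left(H^{2} + H^{2}\right) + 661 = 2 H^{2} + 661 = 661 + 2 H^{2}$)
$\frac{1}{p{\left(n{\left(t{\left(6,-3 \right)},-17 \right)} \right)}} = \frac{1}{661 + 2 \left(5 \left(\left(-3\right) 6\right)\right)^{2}} = \frac{1}{661 + 2 \left(5 \left(-18\right)\right)^{2}} = \frac{1}{661 + 2 \left(-90\right)^{2}} = \frac{1}{661 + 2 \cdot 8100} = \frac{1}{661 + 16200} = \frac{1}{16861}$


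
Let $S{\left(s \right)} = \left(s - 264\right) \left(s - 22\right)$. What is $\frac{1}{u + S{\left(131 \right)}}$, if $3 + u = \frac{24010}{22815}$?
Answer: $- \frac{4563}{66158698} \approx -6.897 \cdot 10^{-5}$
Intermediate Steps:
$S{\left(s \right)} = \left(-264 + s\right) \left(-22 + s\right)$
$u = - \frac{8887}{4563}$ ($u = -3 + \frac{24010}{22815} = -3 + 24010 \cdot \frac{1}{22815} = -3 + \frac{4802}{4563} = - \frac{8887}{4563} \approx -1.9476$)
$\frac{1}{u + S{\left(131 \right)}} = \frac{1}{- \frac{8887}{4563} + \left(5808 + 131^{2} - 37466\right)} = \frac{1}{- \frac{8887}{4563} + \left(5808 + 17161 - 37466\right)} = \frac{1}{- \frac{8887}{4563} - 14497} = \frac{1}{- \frac{66158698}{4563}} = - \frac{4563}{66158698}$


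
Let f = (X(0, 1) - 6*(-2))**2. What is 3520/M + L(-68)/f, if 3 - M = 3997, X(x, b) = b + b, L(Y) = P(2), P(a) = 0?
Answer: -1760/1997 ≈ -0.88132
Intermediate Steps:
L(Y) = 0
X(x, b) = 2*b
f = 196 (f = (2*1 - 6*(-2))**2 = (2 + 12)**2 = 14**2 = 196)
M = -3994 (M = 3 - 1*3997 = 3 - 3997 = -3994)
3520/M + L(-68)/f = 3520/(-3994) + 0/196 = 3520*(-1/3994) + 0*(1/196) = -1760/1997 + 0 = -1760/1997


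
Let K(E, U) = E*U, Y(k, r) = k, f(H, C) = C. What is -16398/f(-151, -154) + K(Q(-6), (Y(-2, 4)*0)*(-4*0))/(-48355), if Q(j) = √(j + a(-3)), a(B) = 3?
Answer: 8199/77 ≈ 106.48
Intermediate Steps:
Q(j) = √(3 + j) (Q(j) = √(j + 3) = √(3 + j))
-16398/f(-151, -154) + K(Q(-6), (Y(-2, 4)*0)*(-4*0))/(-48355) = -16398/(-154) + (√(3 - 6)*((-2*0)*(-4*0)))/(-48355) = -16398*(-1/154) + (√(-3)*(0*0))*(-1/48355) = 8199/77 + ((I*√3)*0)*(-1/48355) = 8199/77 + 0*(-1/48355) = 8199/77 + 0 = 8199/77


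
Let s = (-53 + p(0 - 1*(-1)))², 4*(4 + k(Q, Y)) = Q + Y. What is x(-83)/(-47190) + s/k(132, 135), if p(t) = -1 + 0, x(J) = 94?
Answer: 275200283/5922345 ≈ 46.468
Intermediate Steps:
p(t) = -1
k(Q, Y) = -4 + Q/4 + Y/4 (k(Q, Y) = -4 + (Q + Y)/4 = -4 + (Q/4 + Y/4) = -4 + Q/4 + Y/4)
s = 2916 (s = (-53 - 1)² = (-54)² = 2916)
x(-83)/(-47190) + s/k(132, 135) = 94/(-47190) + 2916/(-4 + (¼)*132 + (¼)*135) = 94*(-1/47190) + 2916/(-4 + 33 + 135/4) = -47/23595 + 2916/(251/4) = -47/23595 + 2916*(4/251) = -47/23595 + 11664/251 = 275200283/5922345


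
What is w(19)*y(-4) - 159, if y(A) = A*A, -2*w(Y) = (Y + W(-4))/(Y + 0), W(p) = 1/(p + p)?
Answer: -3172/19 ≈ -166.95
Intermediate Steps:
W(p) = 1/(2*p)
w(Y) = -(-⅛ + Y)/(2*Y) (w(Y) = -(Y + (½)/(-4))/(2*(Y + 0)) = -(Y + (½)*(-¼))/(2*Y) = -(Y - ⅛)/(2*Y) = -(-⅛ + Y)/(2*Y))
y(A) = A²
w(19)*y(-4) - 159 = ((1/16)*(1 - 8*19)/19)*(-4)² - 159 = ((1/16)*(1/19)*(1 - 152))*16 - 159 = ((1/16)*(1/19)*(-151))*16 - 159 = -151/304*16 - 159 = -151/19 - 159 = -3172/19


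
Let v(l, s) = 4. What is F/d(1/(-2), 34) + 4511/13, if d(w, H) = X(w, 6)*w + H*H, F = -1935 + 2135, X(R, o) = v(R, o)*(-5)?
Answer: 202401/583 ≈ 347.17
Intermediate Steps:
X(R, o) = -20 (X(R, o) = 4*(-5) = -20)
F = 200
d(w, H) = H² - 20*w (d(w, H) = -20*w + H*H = -20*w + H² = H² - 20*w)
F/d(1/(-2), 34) + 4511/13 = 200/(34² - 20/(-2)) + 4511/13 = 200/(1156 - 20*(-½)) + 4511*(1/13) = 200/(1156 + 10) + 347 = 200/1166 + 347 = 200*(1/1166) + 347 = 100/583 + 347 = 202401/583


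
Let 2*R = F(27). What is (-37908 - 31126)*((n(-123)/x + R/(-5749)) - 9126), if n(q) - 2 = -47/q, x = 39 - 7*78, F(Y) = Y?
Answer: 225865145344058213/358513389 ≈ 6.3000e+8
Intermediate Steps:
R = 27/2 (R = (½)*27 = 27/2 ≈ 13.500)
x = -507 (x = 39 - 546 = -507)
n(q) = 2 - 47/q
(-37908 - 31126)*((n(-123)/x + R/(-5749)) - 9126) = (-37908 - 31126)*(((2 - 47/(-123))/(-507) + (27/2)/(-5749)) - 9126) = -69034*(((2 - 47*(-1/123))*(-1/507) + (27/2)*(-1/5749)) - 9126) = -69034*(((2 + 47/123)*(-1/507) - 27/11498) - 9126) = -69034*(((293/123)*(-1/507) - 27/11498) - 9126) = -69034*((-293/62361 - 27/11498) - 9126) = -69034*(-5052661/717026778 - 9126) = -69034*(-6543591428689/717026778) = 225865145344058213/358513389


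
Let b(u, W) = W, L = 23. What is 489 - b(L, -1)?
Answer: 490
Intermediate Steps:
489 - b(L, -1) = 489 - 1*(-1) = 489 + 1 = 490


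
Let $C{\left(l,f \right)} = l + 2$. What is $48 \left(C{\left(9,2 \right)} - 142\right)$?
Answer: $-6288$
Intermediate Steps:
$C{\left(l,f \right)} = 2 + l$
$48 \left(C{\left(9,2 \right)} - 142\right) = 48 \left(\left(2 + 9\right) - 142\right) = 48 \left(11 - 142\right) = 48 \left(-131\right) = -6288$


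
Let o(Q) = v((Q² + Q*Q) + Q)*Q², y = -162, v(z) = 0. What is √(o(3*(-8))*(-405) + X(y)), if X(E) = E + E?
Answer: 18*I ≈ 18.0*I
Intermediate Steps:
o(Q) = 0 (o(Q) = 0*Q² = 0)
X(E) = 2*E
√(o(3*(-8))*(-405) + X(y)) = √(0*(-405) + 2*(-162)) = √(0 - 324) = √(-324) = 18*I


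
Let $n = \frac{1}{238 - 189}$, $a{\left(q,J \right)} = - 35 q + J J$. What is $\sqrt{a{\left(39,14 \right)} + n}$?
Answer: $\frac{8 i \sqrt{895}}{7} \approx 34.19 i$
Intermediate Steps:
$a{\left(q,J \right)} = J^{2} - 35 q$ ($a{\left(q,J \right)} = - 35 q + J^{2} = J^{2} - 35 q$)
$n = \frac{1}{49} \approx 0.020408$
$\sqrt{a{\left(39,14 \right)} + n} = \sqrt{\left(14^{2} - 1365\right) + \frac{1}{49}} = \sqrt{\left(196 - 1365\right) + \frac{1}{49}} = \sqrt{-1169 + \frac{1}{49}} = \sqrt{- \frac{57280}{49}} = \frac{8 i \sqrt{895}}{7}$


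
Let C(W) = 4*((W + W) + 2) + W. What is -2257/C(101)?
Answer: -2257/917 ≈ -2.4613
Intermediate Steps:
C(W) = 8 + 9*W (C(W) = 4*(2*W + 2) + W = 4*(2 + 2*W) + W = (8 + 8*W) + W = 8 + 9*W)
-2257/C(101) = -2257/(8 + 9*101) = -2257/(8 + 909) = -2257/917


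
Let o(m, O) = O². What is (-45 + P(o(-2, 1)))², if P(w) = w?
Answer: 1936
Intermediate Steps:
(-45 + P(o(-2, 1)))² = (-45 + 1²)² = (-45 + 1)² = (-44)² = 1936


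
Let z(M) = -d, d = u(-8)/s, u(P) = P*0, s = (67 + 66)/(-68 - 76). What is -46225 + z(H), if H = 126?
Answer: -46225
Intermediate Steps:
s = -133/144 (s = 133/(-144) = 133*(-1/144) = -133/144 ≈ -0.92361)
u(P) = 0
d = 0 (d = 0/(-133/144) = 0*(-144/133) = 0)
z(M) = 0 (z(M) = -1*0 = 0)
-46225 + z(H) = -46225 + 0 = -46225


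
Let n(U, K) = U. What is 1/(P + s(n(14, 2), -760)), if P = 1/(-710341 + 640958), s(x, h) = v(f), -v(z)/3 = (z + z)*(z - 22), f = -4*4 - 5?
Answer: -69383/375917095 ≈ -0.00018457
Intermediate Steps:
f = -21 (f = -16 - 5 = -21)
v(z) = -6*z*(-22 + z) (v(z) = -3*(z + z)*(z - 22) = -3*2*z*(-22 + z) = -6*z*(-22 + z))
s(x, h) = -5418 (s(x, h) = 6*(-21)*(22 - 1*(-21)) = 6*(-21)*(22 + 21) = 6*(-21)*43 = -5418)
P = -1/69383 (P = 1/(-69383) = -1/69383 ≈ -1.4413e-5)
1/(P + s(n(14, 2), -760)) = 1/(-1/69383 - 5418) = 1/(-375917095/69383) = -69383/375917095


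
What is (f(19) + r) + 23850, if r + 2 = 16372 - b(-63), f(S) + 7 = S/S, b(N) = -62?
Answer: 40276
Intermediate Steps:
f(S) = -6 (f(S) = -7 + S/S = -7 + 1 = -6)
r = 16432 (r = -2 + (16372 - 1*(-62)) = -2 + (16372 + 62) = -2 + 16434 = 16432)
(f(19) + r) + 23850 = (-6 + 16432) + 23850 = 16426 + 23850 = 40276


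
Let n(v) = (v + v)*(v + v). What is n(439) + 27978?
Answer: 798862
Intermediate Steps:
n(v) = 4*v**2 (n(v) = (2*v)*(2*v) = 4*v**2)
n(439) + 27978 = 4*439**2 + 27978 = 4*192721 + 27978 = 770884 + 27978 = 798862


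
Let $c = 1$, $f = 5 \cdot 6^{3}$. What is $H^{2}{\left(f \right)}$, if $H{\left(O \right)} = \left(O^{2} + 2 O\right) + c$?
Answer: $1365534810721$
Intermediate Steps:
$f = 1080$ ($f = 5 \cdot 216 = 1080$)
$H{\left(O \right)} = 1 + O^{2} + 2 O$ ($H{\left(O \right)} = \left(O^{2} + 2 O\right) + 1 = 1 + O^{2} + 2 O$)
$H^{2}{\left(f \right)} = \left(1 + 1080^{2} + 2 \cdot 1080\right)^{2} = \left(1 + 1166400 + 2160\right)^{2} = 1168561^{2} = 1365534810721$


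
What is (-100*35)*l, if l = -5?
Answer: 17500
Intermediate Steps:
(-100*35)*l = -100*35*(-5) = -3500*(-5) = 17500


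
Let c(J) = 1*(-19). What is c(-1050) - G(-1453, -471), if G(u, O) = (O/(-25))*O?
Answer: 221366/25 ≈ 8854.6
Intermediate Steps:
G(u, O) = -O**2/25 (G(u, O) = (O*(-1/25))*O = (-O/25)*O = -O**2/25)
c(J) = -19
c(-1050) - G(-1453, -471) = -19 - (-1)*(-471)**2/25 = -19 - (-1)*221841/25 = -19 - 1*(-221841/25) = -19 + 221841/25 = 221366/25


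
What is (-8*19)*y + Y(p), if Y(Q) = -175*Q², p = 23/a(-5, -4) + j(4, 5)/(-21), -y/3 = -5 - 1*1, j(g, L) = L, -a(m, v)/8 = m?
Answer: -11111641/4032 ≈ -2755.9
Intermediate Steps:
a(m, v) = -8*m
y = 18 (y = -3*(-5 - 1*1) = -3*(-5 - 1) = -3*(-6) = 18)
p = 283/840 (p = 23/((-8*(-5))) + 5/(-21) = 23/40 + 5*(-1/21) = 23*(1/40) - 5/21 = 23/40 - 5/21 = 283/840 ≈ 0.33690)
(-8*19)*y + Y(p) = -8*19*18 - 175*(283/840)² = -152*18 - 175*80089/705600 = -2736 - 80089/4032 = -11111641/4032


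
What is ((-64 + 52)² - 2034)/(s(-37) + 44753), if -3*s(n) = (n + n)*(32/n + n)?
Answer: -1890/43819 ≈ -0.043132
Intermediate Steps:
s(n) = -2*n*(n + 32/n)/3 (s(n) = -(n + n)*(32/n + n)/3 = -2*n*(n + 32/n)/3)
((-64 + 52)² - 2034)/(s(-37) + 44753) = ((-64 + 52)² - 2034)/((-64/3 - ⅔*(-37)²) + 44753) = ((-12)² - 2034)/((-64/3 - ⅔*1369) + 44753) = (144 - 2034)/((-64/3 - 2738/3) + 44753) = -1890/(-934 + 44753) = -1890/43819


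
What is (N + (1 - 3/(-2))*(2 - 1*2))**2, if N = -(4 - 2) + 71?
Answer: 4761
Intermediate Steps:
N = 69 (N = -1*2 + 71 = -2 + 71 = 69)
(N + (1 - 3/(-2))*(2 - 1*2))**2 = (69 + (1 - 3/(-2))*(2 - 1*2))**2 = (69 + (1 - 3*(-1/2))*(2 - 2))**2 = (69 + (1 + 3/2)*0)**2 = (69 + (5/2)*0)**2 = (69 + 0)**2 = 69**2 = 4761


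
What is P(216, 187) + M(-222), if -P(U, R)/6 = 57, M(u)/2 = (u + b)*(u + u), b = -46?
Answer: 237642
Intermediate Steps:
M(u) = 4*u*(-46 + u) (M(u) = 2*((u - 46)*(u + u)) = 2*((-46 + u)*(2*u)) = 2*(2*u*(-46 + u)) = 4*u*(-46 + u))
P(U, R) = -342 (P(U, R) = -6*57 = -342)
P(216, 187) + M(-222) = -342 + 4*(-222)*(-46 - 222) = -342 + 4*(-222)*(-268) = -342 + 237984 = 237642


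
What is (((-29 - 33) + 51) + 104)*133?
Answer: 12369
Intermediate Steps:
(((-29 - 33) + 51) + 104)*133 = ((-62 + 51) + 104)*133 = (-11 + 104)*133 = 93*133 = 12369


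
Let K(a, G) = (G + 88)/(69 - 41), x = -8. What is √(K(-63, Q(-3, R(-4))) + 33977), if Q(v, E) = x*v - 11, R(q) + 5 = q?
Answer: √6660199/14 ≈ 184.34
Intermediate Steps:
R(q) = -5 + q
Q(v, E) = -11 - 8*v (Q(v, E) = -8*v - 11 = -11 - 8*v)
K(a, G) = 22/7 + G/28 (K(a, G) = (88 + G)/28 = (88 + G)*(1/28) = 22/7 + G/28)
√(K(-63, Q(-3, R(-4))) + 33977) = √((22/7 + (-11 - 8*(-3))/28) + 33977) = √((22/7 + (-11 + 24)/28) + 33977) = √((22/7 + (1/28)*13) + 33977) = √((22/7 + 13/28) + 33977) = √(101/28 + 33977) = √(951457/28) = √6660199/14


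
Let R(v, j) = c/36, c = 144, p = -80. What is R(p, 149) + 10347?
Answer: 10351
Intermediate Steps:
R(v, j) = 4 (R(v, j) = 144/36 = 144*(1/36) = 4)
R(p, 149) + 10347 = 4 + 10347 = 10351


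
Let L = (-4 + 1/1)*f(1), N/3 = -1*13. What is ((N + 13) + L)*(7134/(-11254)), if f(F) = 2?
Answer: 114144/5627 ≈ 20.285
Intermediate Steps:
N = -39 (N = 3*(-1*13) = 3*(-13) = -39)
L = -6 (L = (-4 + 1/1)*2 = (-4 + 1)*2 = -3*2 = -6)
((N + 13) + L)*(7134/(-11254)) = ((-39 + 13) - 6)*(7134/(-11254)) = (-26 - 6)*(7134*(-1/11254)) = -32*(-3567/5627) = 114144/5627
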